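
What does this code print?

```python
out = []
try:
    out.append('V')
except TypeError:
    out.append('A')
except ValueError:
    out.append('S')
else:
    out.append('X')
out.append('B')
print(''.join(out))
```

Execution trace: 'V' (try body, no exception) → 'X' (else) → 'B' (after the try/except). Output: VXB

Answer: VXB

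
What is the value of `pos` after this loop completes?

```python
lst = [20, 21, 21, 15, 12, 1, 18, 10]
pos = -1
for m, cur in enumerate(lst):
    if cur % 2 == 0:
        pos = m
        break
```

First even number index in [20, 21, 21, 15, 12, 1, 18, 10]
`pos` takes the values: -1 → 0

Answer: 0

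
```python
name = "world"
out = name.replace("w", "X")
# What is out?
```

Trace:
`name = "world"` → name = 'world'
`out = name.replace("w", "X")` → out = 'Xorld'
So out = 'Xorld'

Answer: 'Xorld'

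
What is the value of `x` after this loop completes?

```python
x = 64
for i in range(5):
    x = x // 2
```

Halve 5 times: 64 // 2^5 = 2
`x` takes the values: 64 → 32 → 16 → 8 → 4 → 2

Answer: 2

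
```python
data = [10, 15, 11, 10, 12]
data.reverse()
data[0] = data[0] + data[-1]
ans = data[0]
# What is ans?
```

Trace:
`data = [10, 15, 11, 10, 12]` → data = [10, 15, 11, 10, 12]
`data.reverse()` → data = [12, 10, 11, 15, 10]
`data[0] = data[0] + data[-1]` → data = [22, 10, 11, 15, 10]
`ans = data[0]` → ans = 22
So ans = 22

Answer: 22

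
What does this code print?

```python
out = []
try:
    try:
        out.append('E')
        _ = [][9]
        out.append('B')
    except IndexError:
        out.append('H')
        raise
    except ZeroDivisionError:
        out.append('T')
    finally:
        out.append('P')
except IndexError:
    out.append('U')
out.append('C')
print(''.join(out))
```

Execution trace: 'E' (inner try body) → 'H' (inner except IndexError) → 'P' (inner finally) → 'U' (outer except IndexError) → 'C' (after the try/except). Output: EHPUC

Answer: EHPUC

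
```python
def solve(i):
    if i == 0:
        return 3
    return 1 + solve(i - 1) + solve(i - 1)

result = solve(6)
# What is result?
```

solve(i) = 1 + 2·solve(i-1), solve(0)=3. Closed form: (3+1)·2^6 - 1 = 255.

Answer: 255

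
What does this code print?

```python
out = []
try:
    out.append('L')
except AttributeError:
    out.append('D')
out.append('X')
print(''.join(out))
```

Execution trace: 'L' (try body, no exception) → 'X' (after the try/except). Output: LX

Answer: LX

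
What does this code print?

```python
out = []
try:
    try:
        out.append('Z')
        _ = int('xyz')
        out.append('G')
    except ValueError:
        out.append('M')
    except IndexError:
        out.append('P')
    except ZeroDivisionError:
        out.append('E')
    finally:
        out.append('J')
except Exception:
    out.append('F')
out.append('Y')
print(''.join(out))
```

Execution trace: 'Z' (inner try body) → 'M' (inner except ValueError) → 'J' (inner finally) → 'Y' (after the try/except). Output: ZMJY

Answer: ZMJY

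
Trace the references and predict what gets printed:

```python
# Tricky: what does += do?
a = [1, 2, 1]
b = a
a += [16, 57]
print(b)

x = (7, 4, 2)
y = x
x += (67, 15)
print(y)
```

Key concept: += behavior differs for mutable vs immutable.
Step by step:
`a = [1, 2, 1]` → a = [1, 2, 1]
`b = a` → b = [1, 2, 1] (same object as a)
`a += [16, 57]` → a = [1, 2, 1, 16, 57] (same object as b); b = [1, 2, 1, 16, 57] (same object as a)
`print(b)` → prints [1, 2, 1, 16, 57]
`x = (7, 4, 2)` → x = (7, 4, 2)
`y = x` → y = (7, 4, 2)
`x += (67, 15)` → x = (7, 4, 2, 67, 15)
`print(y)` → prints (7, 4, 2)

Answer:
[1, 2, 1, 16, 57]
(7, 4, 2)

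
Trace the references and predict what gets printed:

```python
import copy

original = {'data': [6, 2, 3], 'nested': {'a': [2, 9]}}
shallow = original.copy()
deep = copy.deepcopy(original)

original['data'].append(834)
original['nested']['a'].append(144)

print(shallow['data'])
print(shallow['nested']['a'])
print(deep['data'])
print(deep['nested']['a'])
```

Key concept: comparing shallow vs deep copy.
Step by step:
`original = {'data': [6, 2, 3], 'nested': {'a': [2, 9]}}` → original = {'data': [6, 2, 3], 'nested': {'a': [2, 9]}}
`shallow = original.copy()` → shallow = {'data': [6, 2, 3], 'nested': {'a': [2, 9]}}
`deep = copy.deepcopy(original)` → deep = {'data': [6, 2, 3], 'nested': {'a': [2, 9]}}
`original['data'].append(834)` → original = {'data': [6, 2, 3, 834], 'nested': {'a': [2, 9]}}; shallow = {'data': [6, 2, 3, 834], 'nested': {'a': [2, 9]}}
`original['nested']['a'].append(144)` → original = {'data': [6, 2, 3, 834], 'nested': {'a': [2, 9, 144]}}; shallow = {'data': [6, 2, 3, 834], 'nested': {'a': [2, 9, 144]}}
`print(shallow['data'])` → prints [6, 2, 3, 834]
`print(shallow['nested']['a'])` → prints [2, 9, 144]
`print(deep['data'])` → prints [6, 2, 3]
`print(deep['nested']['a'])` → prints [2, 9]

Answer:
[6, 2, 3, 834]
[2, 9, 144]
[6, 2, 3]
[2, 9]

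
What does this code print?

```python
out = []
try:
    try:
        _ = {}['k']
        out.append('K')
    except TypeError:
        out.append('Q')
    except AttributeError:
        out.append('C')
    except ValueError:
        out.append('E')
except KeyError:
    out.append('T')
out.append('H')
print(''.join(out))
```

Execution trace: 'T' (outer except KeyError) → 'H' (after the try/except). Output: TH

Answer: TH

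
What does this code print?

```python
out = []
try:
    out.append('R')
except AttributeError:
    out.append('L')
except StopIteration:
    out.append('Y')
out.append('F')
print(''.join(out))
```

Execution trace: 'R' (try body, no exception) → 'F' (after the try/except). Output: RF

Answer: RF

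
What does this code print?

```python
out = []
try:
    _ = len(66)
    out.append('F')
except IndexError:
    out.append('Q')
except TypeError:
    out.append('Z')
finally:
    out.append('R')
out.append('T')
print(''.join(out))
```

Execution trace: 'Z' (except TypeError) → 'R' (finally) → 'T' (after the try/except). Output: ZRT

Answer: ZRT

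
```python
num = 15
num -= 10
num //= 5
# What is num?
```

Trace:
`num = 15` → num = 15
`num -= 10` → num = 5
`num //= 5` → num = 1
So num = 1

Answer: 1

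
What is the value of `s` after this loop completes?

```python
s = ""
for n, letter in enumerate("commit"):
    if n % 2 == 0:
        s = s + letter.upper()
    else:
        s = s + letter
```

Uppercase even positions in 'commit'
`s` takes the values: "" → "C" → "Co" → "CoM" → "CoMm" → "CoMmI" → "CoMmIt"

Answer: "CoMmIt"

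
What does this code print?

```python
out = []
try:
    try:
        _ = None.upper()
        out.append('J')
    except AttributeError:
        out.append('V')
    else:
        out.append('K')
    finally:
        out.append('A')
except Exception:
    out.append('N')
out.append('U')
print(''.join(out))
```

Execution trace: 'V' (inner except AttributeError) → 'A' (inner finally) → 'U' (after the try/except). Output: VAU

Answer: VAU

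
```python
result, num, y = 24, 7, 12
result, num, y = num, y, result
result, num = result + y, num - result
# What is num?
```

Trace:
`result, num, y = 24, 7, 12` → result = 24; num = 7; y = 12
`result, num, y = num, y, result` → result = 7; num = 12; y = 24
`result, num = result + y, num - result` → result = 31; num = 5
So num = 5

Answer: 5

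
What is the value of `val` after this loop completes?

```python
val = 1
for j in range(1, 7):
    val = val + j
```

Start at 1, add 1 through 6
`val` takes the values: 1 → 2 → 4 → 7 → 11 → 16 → 22

Answer: 22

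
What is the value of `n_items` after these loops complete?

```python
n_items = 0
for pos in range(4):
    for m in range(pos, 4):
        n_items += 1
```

Upper triangle: 4 + 3 + ... + 1
`n_items` takes the values: 0 → 1 → 2 → 3 → 4 → 5 → 6 → 7 → 8 → 9 → 10

Answer: 10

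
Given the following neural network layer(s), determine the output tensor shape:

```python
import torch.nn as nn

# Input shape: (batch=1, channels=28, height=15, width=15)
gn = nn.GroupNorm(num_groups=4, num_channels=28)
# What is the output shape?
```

Input: (1, 28, 15, 15) -> Output: (1, 28, 15, 15)

Answer: (1, 28, 15, 15)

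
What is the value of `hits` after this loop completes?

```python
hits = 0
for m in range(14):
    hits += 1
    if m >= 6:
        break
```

Loop breaks when m reaches 6, hits is 7
`hits` takes the values: 0 → 1 → 2 → 3 → 4 → 5 → 6 → 7

Answer: 7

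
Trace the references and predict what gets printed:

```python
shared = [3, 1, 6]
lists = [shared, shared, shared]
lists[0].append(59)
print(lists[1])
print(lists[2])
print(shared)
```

Key concept: list of same reference.
Step by step:
`shared = [3, 1, 6]` → shared = [3, 1, 6]
`lists = [shared, shared, shared]` → lists = [[3, 1, 6], [3, 1, 6], [3, 1, 6]]
`lists[0].append(59)` → shared = [3, 1, 6, 59]; lists = [[3, 1, 6, 59], [3, 1, 6, 59], [3, 1, 6, 59]]
`print(lists[1])` → prints [3, 1, 6, 59]
`print(lists[2])` → prints [3, 1, 6, 59]
`print(shared)` → prints [3, 1, 6, 59]

Answer:
[3, 1, 6, 59]
[3, 1, 6, 59]
[3, 1, 6, 59]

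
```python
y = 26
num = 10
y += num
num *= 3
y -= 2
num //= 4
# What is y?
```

Trace:
`y = 26` → y = 26
`num = 10` → num = 10
`y += num` → y = 36
`num *= 3` → num = 30
`y -= 2` → y = 34
`num //= 4` → num = 7
So y = 34

Answer: 34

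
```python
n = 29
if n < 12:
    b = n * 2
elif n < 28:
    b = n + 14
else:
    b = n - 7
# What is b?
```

Trace:
`n = 29` → n = 29
`if n < 12: ...` → n < 12 is False, n < 28 is False, take else branch → b = 22
So b = 22

Answer: 22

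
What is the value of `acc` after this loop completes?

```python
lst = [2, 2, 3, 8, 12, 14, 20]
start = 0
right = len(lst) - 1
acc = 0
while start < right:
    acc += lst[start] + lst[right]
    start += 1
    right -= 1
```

Sum of pairs from ends
`acc` takes the values: 0 → 22 → 38 → 53

Answer: 53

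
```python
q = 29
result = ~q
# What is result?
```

Trace:
`q = 29` → q = 29
`result = ~q` → result = -30
So result = -30

Answer: -30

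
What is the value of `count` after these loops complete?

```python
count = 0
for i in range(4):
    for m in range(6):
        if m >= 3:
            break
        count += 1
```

Inner breaks at 3, outer runs 4 times
`count` takes the values: 0 → 1 → 2 → 3 → 4 → 5 → 6 → 7 → 8 → 9 → 10 → 11 → 12

Answer: 12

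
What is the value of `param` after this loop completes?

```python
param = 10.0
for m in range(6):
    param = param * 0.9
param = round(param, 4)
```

Exponential decay: 10.0 * 0.9^6
`param` takes the values: 10.0 → 9.0 → 8.1 → 7.29 → 6.561 → 5.9049 → 5.31441 → 5.3144

Answer: 5.3144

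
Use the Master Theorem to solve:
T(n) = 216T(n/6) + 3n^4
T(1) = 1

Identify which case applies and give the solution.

a=216, b=6, f(n)=3n^4. log_6(216) = 3. Since c=4 > 3 and the regularity condition holds (216(n/6)^4 = (216/6^4)n^4 with 216/6^4 < 1), Case 3 applies: T(n) = Θ(f(n)) = O(n^4).

Answer: O(n^4) - Case 3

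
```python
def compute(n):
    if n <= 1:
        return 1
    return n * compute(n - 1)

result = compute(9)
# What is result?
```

compute(9) = 9 * 8 * 7 * 6 * 5 * 4 * 3 * 2 * 1 = 362880

Answer: 362880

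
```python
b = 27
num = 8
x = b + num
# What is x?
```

Trace:
`b = 27` → b = 27
`num = 8` → num = 8
`x = b + num` → x = 35
So x = 35

Answer: 35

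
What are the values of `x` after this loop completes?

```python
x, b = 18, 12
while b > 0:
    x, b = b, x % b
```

GCD of 18 and 12
`x` takes the values: 18 → 12 → 6

Answer: 6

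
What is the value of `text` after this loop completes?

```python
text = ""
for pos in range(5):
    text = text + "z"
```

Repeat 'z' 5 times
`text` takes the values: "" → "z" → "zz" → "zzz" → "zzzz" → "zzzzz"

Answer: "zzzzz"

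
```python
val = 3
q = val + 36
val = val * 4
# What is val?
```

Trace:
`val = 3` → val = 3
`q = val + 36` → q = 39
`val = val * 4` → val = 12
So val = 12

Answer: 12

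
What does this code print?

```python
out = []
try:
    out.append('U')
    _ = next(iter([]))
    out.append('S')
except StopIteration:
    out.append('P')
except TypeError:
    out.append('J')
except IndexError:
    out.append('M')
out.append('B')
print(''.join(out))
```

Execution trace: 'U' (try body) → 'P' (except StopIteration) → 'B' (after the try/except). Output: UPB

Answer: UPB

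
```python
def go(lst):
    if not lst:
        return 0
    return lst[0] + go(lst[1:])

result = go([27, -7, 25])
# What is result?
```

27 + (-7) + 25 + 0 = 45

Answer: 45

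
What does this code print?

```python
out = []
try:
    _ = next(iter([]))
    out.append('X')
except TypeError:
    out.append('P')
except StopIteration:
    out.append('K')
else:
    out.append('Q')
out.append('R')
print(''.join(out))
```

Execution trace: 'K' (except StopIteration) → 'R' (after the try/except). Output: KR

Answer: KR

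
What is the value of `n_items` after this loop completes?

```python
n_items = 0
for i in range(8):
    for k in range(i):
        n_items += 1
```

Triangle number: 0+1+2+...+7
`n_items` takes the values: 0 → 1 → 2 → 3 → 4 → 5 → 6 → 7 → 8 → 9 → 10 → 11 → 12 → 13 → 14 → 15 → 16 → 17 → 18 → 19 → 20 → 21 → 22 → 23 → 24 → 25 → 26 → 27 → 28

Answer: 28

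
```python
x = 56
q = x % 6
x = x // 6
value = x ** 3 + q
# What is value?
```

Trace:
`x = 56` → x = 56
`q = x % 6` → q = 2
`x = x // 6` → x = 9
`value = x ** 3 + q` → value = 731
So value = 731

Answer: 731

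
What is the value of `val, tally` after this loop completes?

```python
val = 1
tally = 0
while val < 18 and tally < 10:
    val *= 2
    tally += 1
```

Double until >= 18 or 10 iterations
`val, tally` takes the values: (1, 0) → (2, 0) → (2, 1) → (4, 1) → (4, 2) → (8, 2) → (8, 3) → (16, 3) → (16, 4) → (32, 4) → (32, 5)

Answer: 32, 5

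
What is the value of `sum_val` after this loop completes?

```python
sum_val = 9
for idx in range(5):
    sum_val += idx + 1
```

Start at 9, add 1 to 5 = 24
`sum_val` takes the values: 9 → 10 → 12 → 15 → 19 → 24

Answer: 24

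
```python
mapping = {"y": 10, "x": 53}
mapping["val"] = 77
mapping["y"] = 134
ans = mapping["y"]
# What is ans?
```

Trace:
`mapping = {"y": 10, "x": 53}` → mapping = {'y': 10, 'x': 53}
`mapping["val"] = 77` → mapping = {'y': 10, 'x': 53, 'val': 77}
`mapping["y"] = 134` → mapping = {'y': 134, 'x': 53, 'val': 77}
`ans = mapping["y"]` → ans = 134
So ans = 134

Answer: 134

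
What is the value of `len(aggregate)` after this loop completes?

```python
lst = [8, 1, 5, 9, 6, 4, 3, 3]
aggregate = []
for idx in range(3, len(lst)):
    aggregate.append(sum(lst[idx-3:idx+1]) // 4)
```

Number of 4-element averages
`aggregate` takes the values: [] → [5] → [5, 5] → [5, 5, 6] → [5, 5, 6, 5] → [5, 5, 6, 5, 4]
So `len(aggregate)` = 5

Answer: 5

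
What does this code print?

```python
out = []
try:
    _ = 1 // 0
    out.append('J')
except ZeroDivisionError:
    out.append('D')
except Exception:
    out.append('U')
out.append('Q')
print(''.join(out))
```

Execution trace: 'D' (except ZeroDivisionError) → 'Q' (after the try/except). Output: DQ

Answer: DQ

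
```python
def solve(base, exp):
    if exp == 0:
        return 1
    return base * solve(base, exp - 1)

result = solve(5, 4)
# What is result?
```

solve(5, 4) = 5 * 5 * 5 * 5 = 625

Answer: 625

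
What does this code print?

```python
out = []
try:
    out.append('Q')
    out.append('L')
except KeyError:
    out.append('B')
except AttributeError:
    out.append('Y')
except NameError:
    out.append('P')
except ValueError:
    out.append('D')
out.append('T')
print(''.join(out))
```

Execution trace: 'Q' (try body) → 'L' (try body, no exception) → 'T' (after the try/except). Output: QLT

Answer: QLT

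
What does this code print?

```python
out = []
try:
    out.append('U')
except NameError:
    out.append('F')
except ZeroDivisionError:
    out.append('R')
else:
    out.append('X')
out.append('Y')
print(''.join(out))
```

Execution trace: 'U' (try body, no exception) → 'X' (else) → 'Y' (after the try/except). Output: UXY

Answer: UXY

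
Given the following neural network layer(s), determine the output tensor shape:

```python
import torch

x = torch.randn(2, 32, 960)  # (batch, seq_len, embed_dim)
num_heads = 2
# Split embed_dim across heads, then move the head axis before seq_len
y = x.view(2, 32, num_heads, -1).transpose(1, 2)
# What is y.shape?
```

Input: (2, 32, 960) -> head_dim = 960 // 2 = 480; after view: (2, 32, 2, 480) -> after transpose(1, 2): (2, 2, 32, 480) -> Output: (2, 2, 32, 480)

Answer: (2, 2, 32, 480)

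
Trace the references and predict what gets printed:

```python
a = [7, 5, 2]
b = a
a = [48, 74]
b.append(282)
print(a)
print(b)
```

Key concept: rebinding vs mutation: a is rebound to a new list, b still points at the original.
Step by step:
`a = [7, 5, 2]` → a = [7, 5, 2]
`b = a` → b = [7, 5, 2] (same object as a)
`a = [48, 74]` → a = [48, 74]
`b.append(282)` → b = [7, 5, 2, 282]
`print(a)` → prints [48, 74]
`print(b)` → prints [7, 5, 2, 282]

Answer:
[48, 74]
[7, 5, 2, 282]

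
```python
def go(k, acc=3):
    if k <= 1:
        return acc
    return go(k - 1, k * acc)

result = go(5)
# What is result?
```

Accumulator trace (n, acc): (5, 3) -> (4, 15) -> (3, 60) -> (2, 180) -> (1, 360) -> return 360

Answer: 360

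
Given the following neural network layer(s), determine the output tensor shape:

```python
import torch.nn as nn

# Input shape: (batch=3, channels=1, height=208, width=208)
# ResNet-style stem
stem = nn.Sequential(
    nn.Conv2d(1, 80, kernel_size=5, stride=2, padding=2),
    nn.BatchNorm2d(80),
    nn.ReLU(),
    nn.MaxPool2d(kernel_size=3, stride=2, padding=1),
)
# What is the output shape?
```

Input: (3, 1, 208, 208) -> after Conv2d 5x5 stride=2: (3, 80, 104, 104) -> Output: (3, 80, 52, 52)

Answer: (3, 80, 52, 52)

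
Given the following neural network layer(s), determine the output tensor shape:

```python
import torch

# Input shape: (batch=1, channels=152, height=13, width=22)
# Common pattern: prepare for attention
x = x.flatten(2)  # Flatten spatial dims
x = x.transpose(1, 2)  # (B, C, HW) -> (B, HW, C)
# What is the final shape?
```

Input: (1, 152, 13, 22) -> after flatten(2): (1, 152, 286) -> Output: (1, 286, 152)

Answer: (1, 286, 152)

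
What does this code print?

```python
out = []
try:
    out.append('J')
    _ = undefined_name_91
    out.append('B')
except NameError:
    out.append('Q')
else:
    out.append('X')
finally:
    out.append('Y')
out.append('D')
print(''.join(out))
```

Execution trace: 'J' (try body) → 'Q' (except NameError) → 'Y' (finally) → 'D' (after the try/except). Output: JQYD

Answer: JQYD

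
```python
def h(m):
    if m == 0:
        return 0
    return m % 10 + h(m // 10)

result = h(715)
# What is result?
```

Sum of digits of 715: 5 + 1 + 7 = 13

Answer: 13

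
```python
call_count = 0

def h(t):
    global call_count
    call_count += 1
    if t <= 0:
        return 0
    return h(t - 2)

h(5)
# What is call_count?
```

Linear recursion stepping by 2: 4 calls from t=5 down to ≤0.

Answer: 4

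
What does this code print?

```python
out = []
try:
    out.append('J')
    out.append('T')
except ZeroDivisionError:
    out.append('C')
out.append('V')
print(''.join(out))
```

Execution trace: 'J' (try body) → 'T' (try body, no exception) → 'V' (after the try/except). Output: JTV

Answer: JTV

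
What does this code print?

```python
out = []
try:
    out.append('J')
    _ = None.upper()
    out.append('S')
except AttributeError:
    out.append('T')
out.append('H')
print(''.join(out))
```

Execution trace: 'J' (try body) → 'T' (except AttributeError) → 'H' (after the try/except). Output: JTH

Answer: JTH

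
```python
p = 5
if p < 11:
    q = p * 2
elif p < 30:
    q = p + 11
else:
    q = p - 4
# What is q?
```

Trace:
`p = 5` → p = 5
`if p < 11: ...` → p < 11 is True → q = 10
So q = 10

Answer: 10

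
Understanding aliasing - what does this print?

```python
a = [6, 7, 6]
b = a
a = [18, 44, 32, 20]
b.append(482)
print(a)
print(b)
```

Key concept: rebinding vs mutation: a is rebound to a new list, b still points at the original.
Step by step:
`a = [6, 7, 6]` → a = [6, 7, 6]
`b = a` → b = [6, 7, 6] (same object as a)
`a = [18, 44, 32, 20]` → a = [18, 44, 32, 20]
`b.append(482)` → b = [6, 7, 6, 482]
`print(a)` → prints [18, 44, 32, 20]
`print(b)` → prints [6, 7, 6, 482]

Answer:
[18, 44, 32, 20]
[6, 7, 6, 482]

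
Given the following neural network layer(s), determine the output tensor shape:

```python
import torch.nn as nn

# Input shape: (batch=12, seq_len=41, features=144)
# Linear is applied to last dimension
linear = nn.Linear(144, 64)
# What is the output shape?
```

Input: (12, 41, 144) -> Output: (12, 41, 64)

Answer: (12, 41, 64)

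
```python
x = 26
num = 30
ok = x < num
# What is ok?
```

Trace:
`x = 26` → x = 26
`num = 30` → num = 30
`ok = x < num` → ok = True
So ok = True

Answer: True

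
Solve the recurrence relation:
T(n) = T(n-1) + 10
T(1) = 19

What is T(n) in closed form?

Unrolling: T(n) = T(1) + 10·(n-1) = 19 + 10(n-1) = 10n + 9.

Answer: T(n) = 10n + 9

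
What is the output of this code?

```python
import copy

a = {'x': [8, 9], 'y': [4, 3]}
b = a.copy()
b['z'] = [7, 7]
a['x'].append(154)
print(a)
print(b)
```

Key concept: shallow copy of dict with mutable values.
Step by step:
`a = {'x': [8, 9], 'y': [4, 3]}` → a = {'x': [8, 9], 'y': [4, 3]}
`b = a.copy()` → b = {'x': [8, 9], 'y': [4, 3]}
`b['z'] = [7, 7]` → b = {'x': [8, 9], 'y': [4, 3], 'z': [7, 7]}
`a['x'].append(154)` → a = {'x': [8, 9, 154], 'y': [4, 3]}; b = {'x': [8, 9, 154], 'y': [4, 3], 'z': [7, 7]}
`print(a)` → prints {'x': [8, 9, 154], 'y': [4, 3]}
`print(b)` → prints {'x': [8, 9, 154], 'y': [4, 3], 'z': [7, 7]}

Answer:
{'x': [8, 9, 154], 'y': [4, 3]}
{'x': [8, 9, 154], 'y': [4, 3], 'z': [7, 7]}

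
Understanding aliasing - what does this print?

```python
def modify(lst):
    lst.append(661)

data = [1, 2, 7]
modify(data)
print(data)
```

Key concept: function modifies passed list.
Step by step:
`data = [1, 2, 7]` → data = [1, 2, 7]
`modify(data)` → data = [1, 2, 7, 661]
`print(data)` → prints [1, 2, 7, 661]

Answer: [1, 2, 7, 661]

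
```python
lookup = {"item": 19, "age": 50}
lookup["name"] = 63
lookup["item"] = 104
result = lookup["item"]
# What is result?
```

Trace:
`lookup = {"item": 19, "age": 50}` → lookup = {'item': 19, 'age': 50}
`lookup["name"] = 63` → lookup = {'item': 19, 'age': 50, 'name': 63}
`lookup["item"] = 104` → lookup = {'item': 104, 'age': 50, 'name': 63}
`result = lookup["item"]` → result = 104
So result = 104

Answer: 104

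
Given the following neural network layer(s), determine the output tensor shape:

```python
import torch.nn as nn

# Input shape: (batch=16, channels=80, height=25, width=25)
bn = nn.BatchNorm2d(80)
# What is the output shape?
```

Input: (16, 80, 25, 25) -> Output: (16, 80, 25, 25)

Answer: (16, 80, 25, 25)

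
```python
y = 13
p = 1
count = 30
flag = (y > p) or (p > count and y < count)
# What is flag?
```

Trace:
`y = 13` → y = 13
`p = 1` → p = 1
`count = 30` → count = 30
`flag = (y > p) or (p > count and y < count)` → flag = True
So flag = True

Answer: True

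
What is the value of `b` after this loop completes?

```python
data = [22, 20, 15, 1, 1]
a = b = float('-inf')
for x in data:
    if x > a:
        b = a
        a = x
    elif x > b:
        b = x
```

Second largest (with repeats) in [22, 20, 15, 1, 1]
`b` takes the values: -inf → 20

Answer: 20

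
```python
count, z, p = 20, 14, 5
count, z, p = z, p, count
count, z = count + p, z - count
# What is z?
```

Trace:
`count, z, p = 20, 14, 5` → count = 20; z = 14; p = 5
`count, z, p = z, p, count` → count = 14; z = 5; p = 20
`count, z = count + p, z - count` → count = 34; z = -9
So z = -9

Answer: -9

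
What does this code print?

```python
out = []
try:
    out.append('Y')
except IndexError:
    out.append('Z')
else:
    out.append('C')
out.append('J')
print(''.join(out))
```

Execution trace: 'Y' (try body, no exception) → 'C' (else) → 'J' (after the try/except). Output: YCJ

Answer: YCJ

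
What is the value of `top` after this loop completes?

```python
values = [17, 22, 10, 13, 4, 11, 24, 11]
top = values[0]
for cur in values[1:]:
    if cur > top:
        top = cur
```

Maximum of [17, 22, 10, 13, 4, 11, 24, 11]
`top` takes the values: 17 → 22 → 24

Answer: 24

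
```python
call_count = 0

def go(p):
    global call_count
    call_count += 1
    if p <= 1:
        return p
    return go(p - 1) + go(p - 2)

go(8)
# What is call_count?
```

Calls(p) = 1 + Calls(p-1) + Calls(p-2); Calls(0)=Calls(1)=1. For p=8 this gives 67.

Answer: 67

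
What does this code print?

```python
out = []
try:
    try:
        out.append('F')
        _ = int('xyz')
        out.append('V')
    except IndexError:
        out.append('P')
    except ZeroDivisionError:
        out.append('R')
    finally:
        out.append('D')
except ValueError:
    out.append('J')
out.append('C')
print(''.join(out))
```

Execution trace: 'F' (try body) → 'D' (finally) → 'J' (outer except ValueError) → 'C' (after the try/except). Output: FDJC

Answer: FDJC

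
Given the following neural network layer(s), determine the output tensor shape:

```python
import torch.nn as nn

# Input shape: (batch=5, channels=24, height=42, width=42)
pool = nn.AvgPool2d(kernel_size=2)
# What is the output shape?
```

Input: (5, 24, 42, 42) -> Output: (5, 24, 21, 21)

Answer: (5, 24, 21, 21)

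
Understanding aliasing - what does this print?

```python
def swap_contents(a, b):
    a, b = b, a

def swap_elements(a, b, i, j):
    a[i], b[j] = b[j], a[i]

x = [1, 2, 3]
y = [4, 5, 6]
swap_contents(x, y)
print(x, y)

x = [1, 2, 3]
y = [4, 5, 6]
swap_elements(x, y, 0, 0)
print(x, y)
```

Key concept: parameter rebinding vs mutation.
Step by step:
`x = [1, 2, 3]` → x = [1, 2, 3]
`y = [4, 5, 6]` → y = [4, 5, 6]
`swap_contents(x, y)` → no visible change to tracked variables
`print(x, y)` → prints [1, 2, 3] [4, 5, 6]
`x = [1, 2, 3]` → x = [1, 2, 3]
`y = [4, 5, 6]` → y = [4, 5, 6]
`swap_elements(x, y, 0, 0)` → x = [4, 2, 3]; y = [1, 5, 6]
`print(x, y)` → prints [4, 2, 3] [1, 5, 6]

Answer:
[1, 2, 3] [4, 5, 6]
[4, 2, 3] [1, 5, 6]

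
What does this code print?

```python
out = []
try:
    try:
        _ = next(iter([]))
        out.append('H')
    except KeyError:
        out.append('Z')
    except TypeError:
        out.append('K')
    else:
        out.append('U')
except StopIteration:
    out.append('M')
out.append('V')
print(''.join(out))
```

Execution trace: 'M' (outer except StopIteration) → 'V' (after the try/except). Output: MV

Answer: MV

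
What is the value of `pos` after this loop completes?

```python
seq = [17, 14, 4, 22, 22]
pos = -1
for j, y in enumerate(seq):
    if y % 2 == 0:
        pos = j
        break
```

First even number index in [17, 14, 4, 22, 22]
`pos` takes the values: -1 → 1

Answer: 1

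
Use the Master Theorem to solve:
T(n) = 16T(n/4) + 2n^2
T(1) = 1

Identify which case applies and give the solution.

a=16, b=4, f(n)=2n^2. log_4(16) = 2. Since c=2 = 2, Case 2 applies: T(n) = Θ(n^log_b(a) · log n) = O(n^2 log n).

Answer: O(n^2 log n) - Case 2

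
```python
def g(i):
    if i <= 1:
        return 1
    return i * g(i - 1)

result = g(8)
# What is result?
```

g(8) = 8 * 7 * 6 * 5 * 4 * 3 * 2 * 1 = 40320

Answer: 40320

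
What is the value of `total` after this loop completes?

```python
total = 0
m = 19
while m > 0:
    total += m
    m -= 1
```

Sum 19 down to 1
`total` takes the values: 0 → 19 → 37 → 54 → 70 → 85 → 99 → 112 → 124 → 135 → 145 → 154 → 162 → 169 → 175 → 180 → 184 → 187 → 189 → 190

Answer: 190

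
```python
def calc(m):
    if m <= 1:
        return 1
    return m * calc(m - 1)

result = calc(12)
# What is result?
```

calc(12) = 12 * 11 * 10 * 9 * 8 * 7 * 6 * 5 * 4 * 3 * 2 * 1 = 479001600

Answer: 479001600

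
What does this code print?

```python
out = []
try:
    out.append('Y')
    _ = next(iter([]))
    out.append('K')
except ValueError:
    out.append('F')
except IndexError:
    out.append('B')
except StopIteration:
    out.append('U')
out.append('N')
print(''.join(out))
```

Execution trace: 'Y' (try body) → 'U' (except StopIteration) → 'N' (after the try/except). Output: YUN

Answer: YUN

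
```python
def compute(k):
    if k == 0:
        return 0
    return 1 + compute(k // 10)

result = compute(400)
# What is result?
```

Count of digits of 400: 3

Answer: 3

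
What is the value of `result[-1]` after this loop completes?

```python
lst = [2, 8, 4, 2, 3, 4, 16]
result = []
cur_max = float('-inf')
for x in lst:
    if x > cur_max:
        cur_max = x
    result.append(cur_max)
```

Running max ends at 16
`result` takes the values: [] → [2] → [2, 8] → [2, 8, 8] → [2, 8, 8, 8] → [2, 8, 8, 8, 8] → [2, 8, 8, 8, 8, 8] → [2, 8, 8, 8, 8, 8, 16]
So `result[-1]` = 16

Answer: 16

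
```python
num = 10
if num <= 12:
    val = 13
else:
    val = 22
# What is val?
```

Trace:
`num = 10` → num = 10
`if num <= 12: ...` → num <= 12 is True → val = 13
So val = 13

Answer: 13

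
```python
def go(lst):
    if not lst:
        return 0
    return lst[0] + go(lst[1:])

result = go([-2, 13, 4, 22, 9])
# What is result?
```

(-2) + 13 + 4 + 22 + 9 + 0 = 46

Answer: 46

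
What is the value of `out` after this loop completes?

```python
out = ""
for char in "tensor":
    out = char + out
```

Reverse 'tensor'
`out` takes the values: "" → "t" → "et" → "net" → "snet" → "osnet" → "rosnet"

Answer: "rosnet"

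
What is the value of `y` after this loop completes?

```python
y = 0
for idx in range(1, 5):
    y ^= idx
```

XOR of 1 to 4
`y` takes the values: 0 → 1 → 3 → 0 → 4

Answer: 4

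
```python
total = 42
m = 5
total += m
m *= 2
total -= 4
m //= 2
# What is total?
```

Trace:
`total = 42` → total = 42
`m = 5` → m = 5
`total += m` → total = 47
`m *= 2` → m = 10
`total -= 4` → total = 43
`m //= 2` → m = 5
So total = 43

Answer: 43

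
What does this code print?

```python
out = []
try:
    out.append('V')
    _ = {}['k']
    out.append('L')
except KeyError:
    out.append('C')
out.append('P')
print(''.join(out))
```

Execution trace: 'V' (try body) → 'C' (except KeyError) → 'P' (after the try/except). Output: VCP

Answer: VCP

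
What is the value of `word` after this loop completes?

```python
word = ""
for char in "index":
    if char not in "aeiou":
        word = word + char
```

Remove vowels from 'index'
`word` takes the values: "" → "n" → "nd" → "ndx"

Answer: "ndx"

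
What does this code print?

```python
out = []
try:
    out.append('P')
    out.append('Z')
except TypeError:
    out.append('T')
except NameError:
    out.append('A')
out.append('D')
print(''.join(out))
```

Execution trace: 'P' (try body) → 'Z' (try body, no exception) → 'D' (after the try/except). Output: PZD

Answer: PZD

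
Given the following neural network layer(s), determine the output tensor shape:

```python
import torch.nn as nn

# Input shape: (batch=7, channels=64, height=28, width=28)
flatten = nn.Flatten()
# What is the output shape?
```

Input: (7, 64, 28, 28) -> Output: (7, 50176)

Answer: (7, 50176)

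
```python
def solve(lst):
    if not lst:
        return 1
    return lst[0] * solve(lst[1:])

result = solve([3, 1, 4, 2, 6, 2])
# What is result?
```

Product over [3, 1, 4, 2, 6, 2] = 3 * 1 * 4 * 2 * 6 * 2 = 288

Answer: 288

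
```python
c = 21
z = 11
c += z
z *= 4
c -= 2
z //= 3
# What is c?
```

Trace:
`c = 21` → c = 21
`z = 11` → z = 11
`c += z` → c = 32
`z *= 4` → z = 44
`c -= 2` → c = 30
`z //= 3` → z = 14
So c = 30

Answer: 30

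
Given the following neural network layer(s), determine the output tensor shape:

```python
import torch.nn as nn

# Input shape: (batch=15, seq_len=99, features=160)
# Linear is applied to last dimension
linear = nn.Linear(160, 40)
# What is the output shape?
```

Input: (15, 99, 160) -> Output: (15, 99, 40)

Answer: (15, 99, 40)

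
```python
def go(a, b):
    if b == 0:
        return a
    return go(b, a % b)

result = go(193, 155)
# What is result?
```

go(193, 155) -> go(155, 38) -> go(38, 3) -> go(3, 2) -> go(2, 1) -> go(1, 0) -> 1

Answer: 1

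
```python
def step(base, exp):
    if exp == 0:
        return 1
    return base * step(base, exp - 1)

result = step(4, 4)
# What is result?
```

step(4, 4) = 4 * 4 * 4 * 4 = 256

Answer: 256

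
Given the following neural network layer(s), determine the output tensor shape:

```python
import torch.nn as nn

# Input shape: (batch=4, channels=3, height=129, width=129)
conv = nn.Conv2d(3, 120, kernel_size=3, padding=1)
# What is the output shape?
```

Input: (4, 3, 129, 129) -> Output: (4, 120, 129, 129)

Answer: (4, 120, 129, 129)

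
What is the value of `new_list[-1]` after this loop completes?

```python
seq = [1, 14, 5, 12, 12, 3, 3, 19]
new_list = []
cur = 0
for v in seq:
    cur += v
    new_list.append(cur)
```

Cumulative sum ends at 69
`new_list` takes the values: [] → [1] → [1, 15] → [1, 15, 20] → [1, 15, 20, 32] → [1, 15, 20, 32, 44] → [1, 15, 20, 32, 44, 47] → [1, 15, 20, 32, 44, 47, 50] → [1, 15, 20, 32, 44, 47, 50, 69]
So `new_list[-1]` = 69

Answer: 69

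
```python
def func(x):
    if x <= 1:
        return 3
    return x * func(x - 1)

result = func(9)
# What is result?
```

func(9) = 9 * 8 * 7 * 6 * 5 * 4 * 3 * 2 * 3 = 1088640

Answer: 1088640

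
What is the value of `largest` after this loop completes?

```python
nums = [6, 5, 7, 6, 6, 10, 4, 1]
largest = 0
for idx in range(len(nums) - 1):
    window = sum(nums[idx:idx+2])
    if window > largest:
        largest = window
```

Max sum of 2-element window in [6, 5, 7, 6, 6, 10, 4, 1]
`largest` takes the values: 0 → 11 → 12 → 13 → 16

Answer: 16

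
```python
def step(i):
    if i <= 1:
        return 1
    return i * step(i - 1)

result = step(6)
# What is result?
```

step(6) = 6 * 5 * 4 * 3 * 2 * 1 = 720

Answer: 720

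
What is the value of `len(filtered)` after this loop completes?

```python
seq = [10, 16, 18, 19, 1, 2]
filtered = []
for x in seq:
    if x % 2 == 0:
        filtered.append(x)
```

Count even numbers in [10, 16, 18, 19, 1, 2]
`filtered` takes the values: [] → [10] → [10, 16] → [10, 16, 18] → [10, 16, 18, 2]
So `len(filtered)` = 4

Answer: 4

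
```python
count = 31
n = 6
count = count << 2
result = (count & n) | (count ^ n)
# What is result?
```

Trace:
`count = 31` → count = 31
`n = 6` → n = 6
`count = count << 2` → count = 124
`result = (count & n) | (count ^ n)` → result = 126
So result = 126

Answer: 126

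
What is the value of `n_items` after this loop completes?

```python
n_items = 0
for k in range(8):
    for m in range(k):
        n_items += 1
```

Triangle number: 0+1+2+...+7
`n_items` takes the values: 0 → 1 → 2 → 3 → 4 → 5 → 6 → 7 → 8 → 9 → 10 → 11 → 12 → 13 → 14 → 15 → 16 → 17 → 18 → 19 → 20 → 21 → 22 → 23 → 24 → 25 → 26 → 27 → 28

Answer: 28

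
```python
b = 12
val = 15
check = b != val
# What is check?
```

Trace:
`b = 12` → b = 12
`val = 15` → val = 15
`check = b != val` → check = True
So check = True

Answer: True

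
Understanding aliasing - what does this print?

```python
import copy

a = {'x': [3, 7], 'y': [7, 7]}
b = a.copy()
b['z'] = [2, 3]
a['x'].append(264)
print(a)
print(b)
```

Key concept: shallow copy of dict with mutable values.
Step by step:
`a = {'x': [3, 7], 'y': [7, 7]}` → a = {'x': [3, 7], 'y': [7, 7]}
`b = a.copy()` → b = {'x': [3, 7], 'y': [7, 7]}
`b['z'] = [2, 3]` → b = {'x': [3, 7], 'y': [7, 7], 'z': [2, 3]}
`a['x'].append(264)` → a = {'x': [3, 7, 264], 'y': [7, 7]}; b = {'x': [3, 7, 264], 'y': [7, 7], 'z': [2, 3]}
`print(a)` → prints {'x': [3, 7, 264], 'y': [7, 7]}
`print(b)` → prints {'x': [3, 7, 264], 'y': [7, 7], 'z': [2, 3]}

Answer:
{'x': [3, 7, 264], 'y': [7, 7]}
{'x': [3, 7, 264], 'y': [7, 7], 'z': [2, 3]}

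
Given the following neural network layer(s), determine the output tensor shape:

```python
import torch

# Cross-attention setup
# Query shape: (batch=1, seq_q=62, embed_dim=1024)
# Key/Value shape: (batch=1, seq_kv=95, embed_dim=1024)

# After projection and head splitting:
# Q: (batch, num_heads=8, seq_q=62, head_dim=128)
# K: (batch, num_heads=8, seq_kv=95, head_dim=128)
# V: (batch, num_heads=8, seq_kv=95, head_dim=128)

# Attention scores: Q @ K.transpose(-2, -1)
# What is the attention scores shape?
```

Input: (1, 62, 1024) -> Output: (1, 8, 62, 95)

Answer: (1, 8, 62, 95)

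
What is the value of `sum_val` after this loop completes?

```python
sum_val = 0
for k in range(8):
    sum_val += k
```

Sum of 0 to 7 = 28
`sum_val` takes the values: 0 → 1 → 3 → 6 → 10 → 15 → 21 → 28

Answer: 28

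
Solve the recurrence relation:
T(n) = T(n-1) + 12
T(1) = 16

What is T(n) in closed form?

Unrolling: T(n) = T(1) + 12·(n-1) = 16 + 12(n-1) = 12n + 4.

Answer: T(n) = 12n + 4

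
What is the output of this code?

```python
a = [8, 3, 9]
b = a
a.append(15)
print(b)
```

Key concept: basic list aliasing.
Step by step:
`a = [8, 3, 9]` → a = [8, 3, 9]
`b = a` → b = [8, 3, 9] (same object as a)
`a.append(15)` → a = [8, 3, 9, 15] (same object as b); b = [8, 3, 9, 15] (same object as a)
`print(b)` → prints [8, 3, 9, 15]

Answer: [8, 3, 9, 15]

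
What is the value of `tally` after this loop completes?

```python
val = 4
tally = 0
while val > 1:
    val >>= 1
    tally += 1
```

Count right shifts until 1
`tally` takes the values: 0 → 1 → 2

Answer: 2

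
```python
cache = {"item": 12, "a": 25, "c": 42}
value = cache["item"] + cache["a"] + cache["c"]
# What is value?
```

Trace:
`cache = {"item": 12, "a": 25, "c": 42}` → cache = {'item': 12, 'a': 25, 'c': 42}
`value = cache["item"] + cache["a"] + cache["c"]` → value = 79
So value = 79

Answer: 79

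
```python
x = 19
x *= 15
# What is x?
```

Trace:
`x = 19` → x = 19
`x *= 15` → x = 285
So x = 285

Answer: 285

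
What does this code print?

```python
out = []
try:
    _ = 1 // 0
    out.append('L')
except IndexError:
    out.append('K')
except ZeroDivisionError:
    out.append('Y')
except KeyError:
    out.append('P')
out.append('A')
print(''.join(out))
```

Execution trace: 'Y' (except ZeroDivisionError) → 'A' (after the try/except). Output: YA

Answer: YA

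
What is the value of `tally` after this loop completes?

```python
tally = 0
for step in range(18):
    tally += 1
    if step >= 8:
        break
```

Loop breaks when step reaches 8, tally is 9
`tally` takes the values: 0 → 1 → 2 → 3 → 4 → 5 → 6 → 7 → 8 → 9

Answer: 9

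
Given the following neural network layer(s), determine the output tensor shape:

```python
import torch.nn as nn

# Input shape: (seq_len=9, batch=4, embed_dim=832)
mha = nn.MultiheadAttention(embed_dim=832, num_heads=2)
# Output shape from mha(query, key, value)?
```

Input: (9, 4, 832) -> Output: (9, 4, 832)

Answer: (9, 4, 832)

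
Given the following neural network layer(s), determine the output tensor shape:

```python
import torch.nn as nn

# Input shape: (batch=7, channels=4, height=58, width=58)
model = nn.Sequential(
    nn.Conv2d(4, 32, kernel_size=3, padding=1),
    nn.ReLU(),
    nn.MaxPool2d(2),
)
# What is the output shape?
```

Input: (7, 4, 58, 58) -> after Conv2d: (7, 32, 58, 58) -> after ReLU: (7, 32, 58, 58) -> Output: (7, 32, 29, 29)

Answer: (7, 32, 29, 29)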